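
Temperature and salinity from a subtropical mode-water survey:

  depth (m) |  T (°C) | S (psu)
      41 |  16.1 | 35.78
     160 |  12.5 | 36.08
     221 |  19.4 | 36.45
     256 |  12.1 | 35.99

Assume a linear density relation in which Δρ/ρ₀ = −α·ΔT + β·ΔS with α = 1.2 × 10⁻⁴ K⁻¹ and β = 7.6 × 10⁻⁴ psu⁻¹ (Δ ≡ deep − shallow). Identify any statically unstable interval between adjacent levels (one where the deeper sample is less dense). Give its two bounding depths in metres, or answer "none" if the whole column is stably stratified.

Evaluate Δρ/ρ₀ = −αΔT + βΔS across each adjacent pair:
  41–160 m: −αΔT+βΔS = −(1.2 × 10⁻⁴)(-3.6)+(7.6 × 10⁻⁴)(+0.30) = 6.6 × 10⁻⁴ → stable
  160–221 m: −αΔT+βΔS = −(1.2 × 10⁻⁴)(+6.9)+(7.6 × 10⁻⁴)(+0.37) = -5.5 × 10⁻⁴ → UNSTABLE
  221–256 m: −αΔT+βΔS = −(1.2 × 10⁻⁴)(-7.3)+(7.6 × 10⁻⁴)(-0.46) = 5.3 × 10⁻⁴ → stable
The 160–221 m interval has Δρ < 0: lighter water underlies denser water.

160–221 m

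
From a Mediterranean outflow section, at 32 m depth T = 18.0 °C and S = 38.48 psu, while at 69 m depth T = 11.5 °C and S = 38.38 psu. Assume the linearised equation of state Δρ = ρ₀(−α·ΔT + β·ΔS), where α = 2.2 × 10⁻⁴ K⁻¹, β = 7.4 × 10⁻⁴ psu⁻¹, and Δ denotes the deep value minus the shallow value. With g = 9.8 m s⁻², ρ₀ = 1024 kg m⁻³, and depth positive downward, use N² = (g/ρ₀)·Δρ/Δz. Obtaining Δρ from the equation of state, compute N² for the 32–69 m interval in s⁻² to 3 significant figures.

3.59 × 10⁻⁴ s⁻²

ΔT = -6.5 K, ΔS = -0.10 psu (deep − shallow).
Δρ/ρ₀ = −αΔT + βΔS = 1.43 × 10⁻³ − 7.40 × 10⁻⁵ = 1.356 × 10⁻³, so Δρ ≈ 1.389 kg m⁻³.
N² = (g/ρ₀)·Δρ/Δz = g·(Δρ/ρ₀)/Δz = 9.8 × 1.356 × 10⁻³ / 37 = 3.5916 × 10⁻⁴ s⁻² ≈ 3.59 × 10⁻⁴ s⁻².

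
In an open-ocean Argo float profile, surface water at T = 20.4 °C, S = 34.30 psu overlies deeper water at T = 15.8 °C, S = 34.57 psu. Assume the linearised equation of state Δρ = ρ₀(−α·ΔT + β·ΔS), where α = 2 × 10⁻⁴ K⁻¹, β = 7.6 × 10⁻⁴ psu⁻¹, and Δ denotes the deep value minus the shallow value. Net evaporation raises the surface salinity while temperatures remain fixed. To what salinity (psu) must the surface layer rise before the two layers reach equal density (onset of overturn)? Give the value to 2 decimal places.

35.78 psu

Neutral buoyancy requires −α(T_deep − T_surf) + β(S_deep − S_surf′) = 0.
S_surf′ = S_deep − (α/β)·ΔT = 34.57 − (2 × 10⁻⁴/7.6 × 10⁻⁴)·(-4.6) = 35.7805 psu.
Increase required: 35.7805 − 34.30 = 1.4805 psu.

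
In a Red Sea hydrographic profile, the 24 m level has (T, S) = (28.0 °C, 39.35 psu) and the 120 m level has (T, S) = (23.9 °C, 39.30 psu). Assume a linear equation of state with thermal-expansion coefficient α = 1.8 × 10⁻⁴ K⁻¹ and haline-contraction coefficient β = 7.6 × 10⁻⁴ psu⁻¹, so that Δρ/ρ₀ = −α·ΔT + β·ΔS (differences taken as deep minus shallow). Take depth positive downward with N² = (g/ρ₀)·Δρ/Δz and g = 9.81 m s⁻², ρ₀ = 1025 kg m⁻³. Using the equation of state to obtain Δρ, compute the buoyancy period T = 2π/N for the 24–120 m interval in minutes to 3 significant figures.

ΔT = -4.1 K, ΔS = -0.05 psu (deep − shallow).
Δρ/ρ₀ = −αΔT + βΔS = 7.38 × 10⁻⁴ − 3.80 × 10⁻⁵ = 7.00 × 10⁻⁴, so Δρ ≈ 0.7175 kg m⁻³.
N² = (g/ρ₀)·Δρ/Δz = g·(Δρ/ρ₀)/Δz = 9.81 × 7.00 × 10⁻⁴ / 96 = 7.1531 × 10⁻⁵ s⁻².
N = √(7.1531 × 10⁻⁵) = 8.4576 × 10⁻³ rad s⁻¹ → T = 2π/N = 742.90 s = 12.382 min ≈ 12.4 min.

12.4 min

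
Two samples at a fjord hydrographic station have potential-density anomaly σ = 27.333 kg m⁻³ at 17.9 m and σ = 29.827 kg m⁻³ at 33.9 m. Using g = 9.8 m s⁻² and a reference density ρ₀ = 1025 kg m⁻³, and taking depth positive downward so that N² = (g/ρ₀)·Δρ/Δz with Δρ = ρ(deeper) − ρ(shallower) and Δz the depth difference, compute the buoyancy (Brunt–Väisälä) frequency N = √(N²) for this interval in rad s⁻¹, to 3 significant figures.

0.0386 rad s⁻¹

Δρ = 1029.827 − 1027.333 = 2.494 kg m⁻³ over Δz = 33.9 − 17.9 = 16 m.
N² = (9.8/1025) × (2.494/16) = 1.4903 × 10⁻³ s⁻².
N = √(1.4903 × 10⁻³) = 0.038604 rad s⁻¹ ≈ 0.0386 rad s⁻¹.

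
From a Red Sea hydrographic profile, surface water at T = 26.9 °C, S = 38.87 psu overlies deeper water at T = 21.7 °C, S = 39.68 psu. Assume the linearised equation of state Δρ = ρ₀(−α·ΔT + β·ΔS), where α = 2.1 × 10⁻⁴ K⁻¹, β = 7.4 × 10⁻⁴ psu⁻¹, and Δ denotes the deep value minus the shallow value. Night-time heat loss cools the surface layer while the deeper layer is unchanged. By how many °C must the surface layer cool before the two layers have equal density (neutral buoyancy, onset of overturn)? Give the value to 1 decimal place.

8.1 °C

Neutral buoyancy requires Δρ = 0, i.e. −α(T_deep − T_surf′) + β(S_deep − S_surf) = 0.
T_surf′ = T_deep − (β/α)·ΔS = 21.7 − (7.4 × 10⁻⁴/2.1 × 10⁻⁴)·(+0.81) = 18.846 °C.
Cooling required: 26.9 − (18.846) = 8.054 °C.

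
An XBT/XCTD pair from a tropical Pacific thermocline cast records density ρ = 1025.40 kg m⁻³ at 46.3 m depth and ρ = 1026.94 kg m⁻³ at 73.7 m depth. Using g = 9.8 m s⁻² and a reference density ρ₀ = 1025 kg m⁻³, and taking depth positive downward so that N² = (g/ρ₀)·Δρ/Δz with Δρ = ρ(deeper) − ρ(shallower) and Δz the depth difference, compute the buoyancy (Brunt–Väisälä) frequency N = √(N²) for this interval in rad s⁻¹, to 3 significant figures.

Δρ = 1026.94 − 1025.40 = 1.54 kg m⁻³ over Δz = 73.7 − 46.3 = 27.4 m.
N² = (9.8/1025) × (1.54/27.4) = 5.3737 × 10⁻⁴ s⁻².
N = √(5.3737 × 10⁻⁴) = 0.023181 rad s⁻¹ ≈ 0.0232 rad s⁻¹.

0.0232 rad s⁻¹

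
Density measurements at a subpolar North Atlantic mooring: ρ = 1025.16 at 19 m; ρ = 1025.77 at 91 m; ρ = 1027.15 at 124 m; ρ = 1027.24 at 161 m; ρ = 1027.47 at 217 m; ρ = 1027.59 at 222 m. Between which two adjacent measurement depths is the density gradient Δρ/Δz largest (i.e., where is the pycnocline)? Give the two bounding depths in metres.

Compute the density gradient over each adjacent pair:
  19–91 m: Δρ/Δz = 0.61/72 = 8.5 × 10⁻³ kg m⁻⁴
  91–124 m: Δρ/Δz = 1.38/33 = 0.042 kg m⁻⁴
  124–161 m: Δρ/Δz = 0.09/37 = 2.4 × 10⁻³ kg m⁻⁴
  161–217 m: Δρ/Δz = 0.23/56 = 4.1 × 10⁻³ kg m⁻⁴
  217–222 m: Δρ/Δz = 0.12/5 = 0.024 kg m⁻⁴
The largest gradient is in the 91–124 m interval — the pycnocline.

91–124 m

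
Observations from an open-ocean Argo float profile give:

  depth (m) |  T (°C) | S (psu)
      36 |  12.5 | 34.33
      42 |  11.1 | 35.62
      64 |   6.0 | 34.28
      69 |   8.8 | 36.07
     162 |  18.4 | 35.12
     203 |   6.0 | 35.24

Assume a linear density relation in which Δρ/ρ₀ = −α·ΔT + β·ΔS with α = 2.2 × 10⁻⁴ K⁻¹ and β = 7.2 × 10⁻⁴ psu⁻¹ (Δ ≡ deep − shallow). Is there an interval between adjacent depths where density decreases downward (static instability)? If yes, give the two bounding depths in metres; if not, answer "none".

Evaluate Δρ/ρ₀ = −αΔT + βΔS across each adjacent pair:
  36–42 m: −αΔT+βΔS = −(2.2 × 10⁻⁴)(-1.4)+(7.2 × 10⁻⁴)(+1.29) = 1.2 × 10⁻³ → stable
  42–64 m: −αΔT+βΔS = −(2.2 × 10⁻⁴)(-5.1)+(7.2 × 10⁻⁴)(-1.34) = 1.6 × 10⁻⁴ → stable
  64–69 m: −αΔT+βΔS = −(2.2 × 10⁻⁴)(+2.8)+(7.2 × 10⁻⁴)(+1.79) = 6.7 × 10⁻⁴ → stable
  69–162 m: −αΔT+βΔS = −(2.2 × 10⁻⁴)(+9.6)+(7.2 × 10⁻⁴)(-0.95) = -2.8 × 10⁻³ → UNSTABLE
  162–203 m: −αΔT+βΔS = −(2.2 × 10⁻⁴)(-12.4)+(7.2 × 10⁻⁴)(+0.12) = 2.8 × 10⁻³ → stable
The 69–162 m interval has Δρ < 0: lighter water underlies denser water.

69–162 m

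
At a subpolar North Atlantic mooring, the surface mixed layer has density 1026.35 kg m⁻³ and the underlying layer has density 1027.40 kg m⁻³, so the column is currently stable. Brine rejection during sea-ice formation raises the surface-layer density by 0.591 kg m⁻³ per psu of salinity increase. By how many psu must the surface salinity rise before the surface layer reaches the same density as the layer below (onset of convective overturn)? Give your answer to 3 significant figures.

1.78 psu

Density deficit of the surface layer: 1027.40 − 1026.35 = 1.05 kg m⁻³.
Required change = 1.05 / 0.591 = 1.78 psu.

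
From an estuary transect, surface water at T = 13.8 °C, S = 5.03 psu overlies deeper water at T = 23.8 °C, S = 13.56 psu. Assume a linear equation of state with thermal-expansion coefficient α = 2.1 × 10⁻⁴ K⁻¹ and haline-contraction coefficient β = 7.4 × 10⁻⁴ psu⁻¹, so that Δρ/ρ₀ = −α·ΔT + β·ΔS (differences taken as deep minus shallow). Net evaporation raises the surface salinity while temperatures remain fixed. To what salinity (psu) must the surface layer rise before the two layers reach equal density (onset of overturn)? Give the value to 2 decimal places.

10.72 psu

Neutral buoyancy requires −α(T_deep − T_surf) + β(S_deep − S_surf′) = 0.
S_surf′ = S_deep − (α/β)·ΔT = 13.56 − (2.1 × 10⁻⁴/7.4 × 10⁻⁴)·(+10.0) = 10.7222 psu.
Increase required: 10.7222 − 5.03 = 5.6922 psu.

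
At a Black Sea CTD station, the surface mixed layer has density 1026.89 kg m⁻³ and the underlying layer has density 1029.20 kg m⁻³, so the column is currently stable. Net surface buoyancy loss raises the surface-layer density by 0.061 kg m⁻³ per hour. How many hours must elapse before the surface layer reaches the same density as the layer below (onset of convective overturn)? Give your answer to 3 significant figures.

37.9 hours

Density deficit of the surface layer: 1029.20 − 1026.89 = 2.31 kg m⁻³.
Required change = 2.31 / 0.061 = 37.9 hours.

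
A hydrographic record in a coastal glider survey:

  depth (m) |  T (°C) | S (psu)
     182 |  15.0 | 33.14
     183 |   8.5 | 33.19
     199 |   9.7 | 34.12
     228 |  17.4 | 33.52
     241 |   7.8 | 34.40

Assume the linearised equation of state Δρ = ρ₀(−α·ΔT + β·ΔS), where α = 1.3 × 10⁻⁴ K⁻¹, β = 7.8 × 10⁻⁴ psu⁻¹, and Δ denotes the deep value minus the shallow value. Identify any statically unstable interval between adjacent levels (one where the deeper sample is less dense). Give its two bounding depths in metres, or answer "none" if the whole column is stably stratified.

Evaluate Δρ/ρ₀ = −αΔT + βΔS across each adjacent pair:
  182–183 m: −αΔT+βΔS = −(1.3 × 10⁻⁴)(-6.5)+(7.8 × 10⁻⁴)(+0.05) = 8.8 × 10⁻⁴ → stable
  183–199 m: −αΔT+βΔS = −(1.3 × 10⁻⁴)(+1.2)+(7.8 × 10⁻⁴)(+0.93) = 5.7 × 10⁻⁴ → stable
  199–228 m: −αΔT+βΔS = −(1.3 × 10⁻⁴)(+7.7)+(7.8 × 10⁻⁴)(-0.60) = -1.5 × 10⁻³ → UNSTABLE
  228–241 m: −αΔT+βΔS = −(1.3 × 10⁻⁴)(-9.6)+(7.8 × 10⁻⁴)(+0.88) = 1.9 × 10⁻³ → stable
The 199–228 m interval has Δρ < 0: lighter water underlies denser water.

199–228 m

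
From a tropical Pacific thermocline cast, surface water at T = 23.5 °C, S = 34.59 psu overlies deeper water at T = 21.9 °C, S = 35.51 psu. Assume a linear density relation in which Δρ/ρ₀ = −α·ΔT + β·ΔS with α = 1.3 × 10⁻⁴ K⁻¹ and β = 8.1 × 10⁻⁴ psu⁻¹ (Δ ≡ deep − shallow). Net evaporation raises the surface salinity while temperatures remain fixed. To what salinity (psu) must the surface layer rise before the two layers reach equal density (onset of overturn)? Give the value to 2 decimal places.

Neutral buoyancy requires −α(T_deep − T_surf) + β(S_deep − S_surf′) = 0.
S_surf′ = S_deep − (α/β)·ΔT = 35.51 − (1.3 × 10⁻⁴/8.1 × 10⁻⁴)·(-1.6) = 35.7668 psu.
Increase required: 35.7668 − 34.59 = 1.1768 psu.

35.77 psu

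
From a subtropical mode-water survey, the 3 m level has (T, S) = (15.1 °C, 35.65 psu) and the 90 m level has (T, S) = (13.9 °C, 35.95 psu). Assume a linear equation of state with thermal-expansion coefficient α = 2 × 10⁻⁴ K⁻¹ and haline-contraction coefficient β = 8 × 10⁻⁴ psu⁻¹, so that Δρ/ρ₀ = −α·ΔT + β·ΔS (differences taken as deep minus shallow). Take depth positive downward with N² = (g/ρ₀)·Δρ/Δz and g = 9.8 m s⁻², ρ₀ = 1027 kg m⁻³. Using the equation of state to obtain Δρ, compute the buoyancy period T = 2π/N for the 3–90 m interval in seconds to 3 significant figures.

ΔT = -1.2 K, ΔS = +0.30 psu (deep − shallow).
Δρ/ρ₀ = −αΔT + βΔS = 2.40 × 10⁻⁴ + 2.40 × 10⁻⁴ = 4.80 × 10⁻⁴, so Δρ ≈ 0.4930 kg m⁻³.
N² = (g/ρ₀)·Δρ/Δz = g·(Δρ/ρ₀)/Δz = 9.8 × 4.80 × 10⁻⁴ / 87 = 5.4069 × 10⁻⁵ s⁻².
N = √(5.4069 × 10⁻⁵) = 7.3532 × 10⁻³ rad s⁻¹ → T = 2π/N = 854.48 s ≈ 854 s.

854 s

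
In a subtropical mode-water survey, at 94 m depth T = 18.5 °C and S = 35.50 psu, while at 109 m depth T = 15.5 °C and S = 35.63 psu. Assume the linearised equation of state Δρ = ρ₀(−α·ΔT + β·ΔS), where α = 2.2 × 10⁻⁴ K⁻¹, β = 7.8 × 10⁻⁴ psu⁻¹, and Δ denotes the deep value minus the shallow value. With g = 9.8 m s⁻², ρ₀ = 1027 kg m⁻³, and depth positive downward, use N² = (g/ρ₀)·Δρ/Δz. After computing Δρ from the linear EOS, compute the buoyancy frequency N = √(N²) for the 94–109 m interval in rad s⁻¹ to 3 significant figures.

0.0223 rad s⁻¹

ΔT = -3.0 K, ΔS = +0.13 psu (deep − shallow).
Δρ/ρ₀ = −αΔT + βΔS = 6.60 × 10⁻⁴ + 1.014 × 10⁻⁴ = 7.614 × 10⁻⁴, so Δρ ≈ 0.7820 kg m⁻³.
N² = (g/ρ₀)·Δρ/Δz = g·(Δρ/ρ₀)/Δz = 9.8 × 7.614 × 10⁻⁴ / 15 = 4.9745 × 10⁻⁴ s⁻².
N = √(4.9745 × 10⁻⁴) = 0.022304 rad s⁻¹ ≈ 0.0223 rad s⁻¹.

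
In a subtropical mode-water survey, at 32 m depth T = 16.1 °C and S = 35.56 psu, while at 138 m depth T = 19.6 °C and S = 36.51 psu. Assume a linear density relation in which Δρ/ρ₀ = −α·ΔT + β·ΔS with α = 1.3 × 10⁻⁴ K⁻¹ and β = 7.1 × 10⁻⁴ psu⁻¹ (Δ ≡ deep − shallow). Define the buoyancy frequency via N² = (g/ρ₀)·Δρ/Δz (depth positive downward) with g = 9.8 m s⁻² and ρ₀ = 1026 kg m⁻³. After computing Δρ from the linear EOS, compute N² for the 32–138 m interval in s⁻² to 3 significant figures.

2.03 × 10⁻⁵ s⁻²

ΔT = +3.5 K, ΔS = +0.95 psu (deep − shallow).
Δρ/ρ₀ = −αΔT + βΔS = -4.55 × 10⁻⁴ + 6.745 × 10⁻⁴ = 2.195 × 10⁻⁴, so Δρ ≈ 0.2252 kg m⁻³.
N² = (g/ρ₀)·Δρ/Δz = g·(Δρ/ρ₀)/Δz = 9.8 × 2.195 × 10⁻⁴ / 106 = 2.0293 × 10⁻⁵ s⁻² ≈ 2.03 × 10⁻⁵ s⁻².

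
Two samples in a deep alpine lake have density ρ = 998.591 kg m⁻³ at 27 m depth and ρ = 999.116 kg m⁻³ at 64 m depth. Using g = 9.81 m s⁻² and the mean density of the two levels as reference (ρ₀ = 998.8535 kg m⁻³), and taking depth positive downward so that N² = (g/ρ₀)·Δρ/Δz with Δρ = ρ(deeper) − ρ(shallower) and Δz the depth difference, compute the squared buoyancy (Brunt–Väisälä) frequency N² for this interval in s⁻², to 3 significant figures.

1.39 × 10⁻⁴ s⁻²

Δρ = 999.116 − 998.591 = 0.525 kg m⁻³ over Δz = 64 − 27 = 37 m.
N² = (9.81/998.8535) × (0.525/37) = 1.3936 × 10⁻⁴ s⁻² ≈ 1.39 × 10⁻⁴ s⁻².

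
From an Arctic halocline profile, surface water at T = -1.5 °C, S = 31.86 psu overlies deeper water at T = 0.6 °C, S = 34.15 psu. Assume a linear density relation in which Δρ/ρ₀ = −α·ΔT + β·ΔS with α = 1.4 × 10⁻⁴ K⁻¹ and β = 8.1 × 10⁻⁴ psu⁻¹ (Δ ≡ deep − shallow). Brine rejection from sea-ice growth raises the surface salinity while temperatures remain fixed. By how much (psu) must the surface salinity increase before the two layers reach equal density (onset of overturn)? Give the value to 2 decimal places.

Neutral buoyancy requires −α(T_deep − T_surf) + β(S_deep − S_surf′) = 0.
S_surf′ = S_deep − (α/β)·ΔT = 34.15 − (1.4 × 10⁻⁴/8.1 × 10⁻⁴)·(+2.1) = 33.7870 psu.
Increase required: 33.7870 − 31.86 = 1.9270 psu.

1.93 psu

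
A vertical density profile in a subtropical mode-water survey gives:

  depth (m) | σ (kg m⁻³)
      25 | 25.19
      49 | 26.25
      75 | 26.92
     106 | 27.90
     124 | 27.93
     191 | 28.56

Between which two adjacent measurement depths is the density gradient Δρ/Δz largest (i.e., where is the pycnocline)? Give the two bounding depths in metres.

Compute the density gradient over each adjacent pair:
  25–49 m: Δρ/Δz = 1.06/24 = 0.044 kg m⁻⁴
  49–75 m: Δρ/Δz = 0.67/26 = 0.026 kg m⁻⁴
  75–106 m: Δρ/Δz = 0.98/31 = 0.032 kg m⁻⁴
  106–124 m: Δρ/Δz = 0.03/18 = 1.7 × 10⁻³ kg m⁻⁴
  124–191 m: Δρ/Δz = 0.63/67 = 9.4 × 10⁻³ kg m⁻⁴
The largest gradient is in the 25–49 m interval — the pycnocline.

25–49 m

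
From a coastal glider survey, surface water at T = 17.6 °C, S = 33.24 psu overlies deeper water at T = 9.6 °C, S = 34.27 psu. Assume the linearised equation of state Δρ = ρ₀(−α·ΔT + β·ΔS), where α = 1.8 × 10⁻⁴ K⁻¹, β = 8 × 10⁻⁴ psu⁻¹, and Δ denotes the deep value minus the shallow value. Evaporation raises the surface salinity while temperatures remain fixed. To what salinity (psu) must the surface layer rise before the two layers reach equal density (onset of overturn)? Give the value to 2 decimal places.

Neutral buoyancy requires −α(T_deep − T_surf) + β(S_deep − S_surf′) = 0.
S_surf′ = S_deep − (α/β)·ΔT = 34.27 − (1.8 × 10⁻⁴/8 × 10⁻⁴)·(-8.0) = 36.0700 psu.
Increase required: 36.0700 − 33.24 = 2.8300 psu.

36.07 psu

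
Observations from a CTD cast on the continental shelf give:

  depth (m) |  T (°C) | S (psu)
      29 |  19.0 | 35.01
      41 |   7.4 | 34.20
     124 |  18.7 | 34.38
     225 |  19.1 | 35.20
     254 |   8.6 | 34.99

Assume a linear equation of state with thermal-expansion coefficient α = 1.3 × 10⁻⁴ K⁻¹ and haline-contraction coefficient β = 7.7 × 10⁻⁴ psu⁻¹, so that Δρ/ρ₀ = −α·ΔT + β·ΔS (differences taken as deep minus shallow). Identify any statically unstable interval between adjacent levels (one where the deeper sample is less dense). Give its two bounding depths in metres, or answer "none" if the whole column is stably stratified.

41–124 m

Evaluate Δρ/ρ₀ = −αΔT + βΔS across each adjacent pair:
  29–41 m: −αΔT+βΔS = −(1.3 × 10⁻⁴)(-11.6)+(7.7 × 10⁻⁴)(-0.81) = 8.8 × 10⁻⁴ → stable
  41–124 m: −αΔT+βΔS = −(1.3 × 10⁻⁴)(+11.3)+(7.7 × 10⁻⁴)(+0.18) = -1.3 × 10⁻³ → UNSTABLE
  124–225 m: −αΔT+βΔS = −(1.3 × 10⁻⁴)(+0.4)+(7.7 × 10⁻⁴)(+0.82) = 5.8 × 10⁻⁴ → stable
  225–254 m: −αΔT+βΔS = −(1.3 × 10⁻⁴)(-10.5)+(7.7 × 10⁻⁴)(-0.21) = 1.2 × 10⁻³ → stable
The 41–124 m interval has Δρ < 0: lighter water underlies denser water.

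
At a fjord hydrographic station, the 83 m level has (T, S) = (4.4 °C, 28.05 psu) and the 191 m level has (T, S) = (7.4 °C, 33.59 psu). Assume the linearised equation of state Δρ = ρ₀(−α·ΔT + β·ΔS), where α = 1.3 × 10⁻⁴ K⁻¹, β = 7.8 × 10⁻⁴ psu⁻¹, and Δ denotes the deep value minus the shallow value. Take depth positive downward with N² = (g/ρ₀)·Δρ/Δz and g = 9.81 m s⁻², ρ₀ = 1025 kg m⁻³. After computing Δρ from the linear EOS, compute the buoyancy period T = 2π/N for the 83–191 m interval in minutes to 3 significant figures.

5.54 min

ΔT = +3.0 K, ΔS = +5.54 psu (deep − shallow).
Δρ/ρ₀ = −αΔT + βΔS = -3.90 × 10⁻⁴ + 4.3212 × 10⁻³ = 3.9312 × 10⁻³, so Δρ ≈ 4.029 kg m⁻³.
N² = (g/ρ₀)·Δρ/Δz = g·(Δρ/ρ₀)/Δz = 9.81 × 3.9312 × 10⁻³ / 108 = 3.5708 × 10⁻⁴ s⁻².
N = √(3.5708 × 10⁻⁴) = 0.018897 rad s⁻¹ → T = 2π/N = 332.50 s = 5.5417 min ≈ 5.54 min.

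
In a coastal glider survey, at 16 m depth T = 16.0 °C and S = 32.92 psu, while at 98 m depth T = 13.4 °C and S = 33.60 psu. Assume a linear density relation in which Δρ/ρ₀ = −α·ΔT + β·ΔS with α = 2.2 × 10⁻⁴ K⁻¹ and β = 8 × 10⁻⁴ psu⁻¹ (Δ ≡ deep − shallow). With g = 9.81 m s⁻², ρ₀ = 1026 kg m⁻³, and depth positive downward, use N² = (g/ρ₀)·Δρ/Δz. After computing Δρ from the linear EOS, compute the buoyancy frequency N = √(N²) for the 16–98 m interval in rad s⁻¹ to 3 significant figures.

0.0116 rad s⁻¹

ΔT = -2.6 K, ΔS = +0.68 psu (deep − shallow).
Δρ/ρ₀ = −αΔT + βΔS = 5.72 × 10⁻⁴ + 5.44 × 10⁻⁴ = 1.116 × 10⁻³, so Δρ ≈ 1.145 kg m⁻³.
N² = (g/ρ₀)·Δρ/Δz = g·(Δρ/ρ₀)/Δz = 9.81 × 1.116 × 10⁻³ / 82 = 1.3351 × 10⁻⁴ s⁻².
N = √(1.3351 × 10⁻⁴) = 0.011555 rad s⁻¹ ≈ 0.0116 rad s⁻¹.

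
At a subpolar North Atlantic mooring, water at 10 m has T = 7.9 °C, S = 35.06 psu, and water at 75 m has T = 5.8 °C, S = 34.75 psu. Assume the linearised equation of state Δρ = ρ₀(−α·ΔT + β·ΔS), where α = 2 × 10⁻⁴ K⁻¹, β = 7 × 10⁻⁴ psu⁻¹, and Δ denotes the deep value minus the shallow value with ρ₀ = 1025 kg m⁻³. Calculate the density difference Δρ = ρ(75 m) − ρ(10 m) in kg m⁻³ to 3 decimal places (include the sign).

ΔT = -2.1 K, ΔS = -0.31 psu (deep − shallow).
Δρ/ρ₀ = −(2 × 10⁻⁴)(-2.1) + (7 × 10⁻⁴)(-0.31) = 2.03 × 10⁻⁴.
Δρ = 1025 × (2.03 × 10⁻⁴) = +0.208 kg m⁻³.
Positive Δρ: denser below, stable.

+0.208 kg m⁻³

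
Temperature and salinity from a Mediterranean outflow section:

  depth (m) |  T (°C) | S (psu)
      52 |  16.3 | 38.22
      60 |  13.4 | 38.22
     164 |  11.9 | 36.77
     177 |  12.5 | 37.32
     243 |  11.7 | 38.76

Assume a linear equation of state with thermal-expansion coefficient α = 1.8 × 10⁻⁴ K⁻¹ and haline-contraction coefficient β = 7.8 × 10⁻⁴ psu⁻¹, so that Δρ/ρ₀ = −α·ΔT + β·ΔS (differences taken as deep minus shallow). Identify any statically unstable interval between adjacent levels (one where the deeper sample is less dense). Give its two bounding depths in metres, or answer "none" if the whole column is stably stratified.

Evaluate Δρ/ρ₀ = −αΔT + βΔS across each adjacent pair:
  52–60 m: −αΔT+βΔS = −(1.8 × 10⁻⁴)(-2.9)+(7.8 × 10⁻⁴)(+0.00) = 5.2 × 10⁻⁴ → stable
  60–164 m: −αΔT+βΔS = −(1.8 × 10⁻⁴)(-1.5)+(7.8 × 10⁻⁴)(-1.45) = -8.6 × 10⁻⁴ → UNSTABLE
  164–177 m: −αΔT+βΔS = −(1.8 × 10⁻⁴)(+0.6)+(7.8 × 10⁻⁴)(+0.55) = 3.2 × 10⁻⁴ → stable
  177–243 m: −αΔT+βΔS = −(1.8 × 10⁻⁴)(-0.8)+(7.8 × 10⁻⁴)(+1.44) = 1.3 × 10⁻³ → stable
The 60–164 m interval has Δρ < 0: lighter water underlies denser water.

60–164 m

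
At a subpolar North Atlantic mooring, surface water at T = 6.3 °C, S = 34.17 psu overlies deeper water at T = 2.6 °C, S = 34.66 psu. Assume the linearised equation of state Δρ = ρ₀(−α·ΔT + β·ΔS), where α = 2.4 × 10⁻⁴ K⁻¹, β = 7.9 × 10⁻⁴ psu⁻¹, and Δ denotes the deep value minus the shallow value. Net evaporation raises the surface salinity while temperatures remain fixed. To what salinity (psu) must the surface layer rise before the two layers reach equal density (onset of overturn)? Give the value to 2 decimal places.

35.78 psu

Neutral buoyancy requires −α(T_deep − T_surf) + β(S_deep − S_surf′) = 0.
S_surf′ = S_deep − (α/β)·ΔT = 34.66 − (2.4 × 10⁻⁴/7.9 × 10⁻⁴)·(-3.7) = 35.7841 psu.
Increase required: 35.7841 − 34.17 = 1.6141 psu.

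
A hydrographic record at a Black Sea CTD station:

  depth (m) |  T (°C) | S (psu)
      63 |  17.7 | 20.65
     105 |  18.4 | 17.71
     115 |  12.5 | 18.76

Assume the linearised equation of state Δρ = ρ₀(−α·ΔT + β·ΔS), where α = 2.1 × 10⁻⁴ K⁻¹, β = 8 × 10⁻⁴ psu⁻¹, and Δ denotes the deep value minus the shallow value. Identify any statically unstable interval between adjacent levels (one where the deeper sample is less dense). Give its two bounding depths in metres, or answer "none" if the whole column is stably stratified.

Evaluate Δρ/ρ₀ = −αΔT + βΔS across each adjacent pair:
  63–105 m: −αΔT+βΔS = −(2.1 × 10⁻⁴)(+0.7)+(8 × 10⁻⁴)(-2.94) = -2.5 × 10⁻³ → UNSTABLE
  105–115 m: −αΔT+βΔS = −(2.1 × 10⁻⁴)(-5.9)+(8 × 10⁻⁴)(+1.05) = 2.1 × 10⁻³ → stable
The 63–105 m interval has Δρ < 0: lighter water underlies denser water.

63–105 m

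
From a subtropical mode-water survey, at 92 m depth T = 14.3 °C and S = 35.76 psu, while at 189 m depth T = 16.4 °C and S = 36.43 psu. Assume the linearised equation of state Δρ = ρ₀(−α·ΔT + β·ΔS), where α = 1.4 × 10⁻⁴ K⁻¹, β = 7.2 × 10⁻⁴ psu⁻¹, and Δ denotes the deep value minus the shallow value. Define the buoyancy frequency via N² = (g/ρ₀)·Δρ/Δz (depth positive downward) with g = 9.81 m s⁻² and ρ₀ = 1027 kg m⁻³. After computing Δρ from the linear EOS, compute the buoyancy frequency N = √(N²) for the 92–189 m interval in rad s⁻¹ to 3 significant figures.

4.37 × 10⁻³ rad s⁻¹

ΔT = +2.1 K, ΔS = +0.67 psu (deep − shallow).
Δρ/ρ₀ = −αΔT + βΔS = -2.94 × 10⁻⁴ + 4.824 × 10⁻⁴ = 1.884 × 10⁻⁴, so Δρ ≈ 0.1935 kg m⁻³.
N² = (g/ρ₀)·Δρ/Δz = g·(Δρ/ρ₀)/Δz = 9.81 × 1.884 × 10⁻⁴ / 97 = 1.9054 × 10⁻⁵ s⁻².
N = √(1.9054 × 10⁻⁵) = 4.3651 × 10⁻³ rad s⁻¹ ≈ 4.37 × 10⁻³ rad s⁻¹.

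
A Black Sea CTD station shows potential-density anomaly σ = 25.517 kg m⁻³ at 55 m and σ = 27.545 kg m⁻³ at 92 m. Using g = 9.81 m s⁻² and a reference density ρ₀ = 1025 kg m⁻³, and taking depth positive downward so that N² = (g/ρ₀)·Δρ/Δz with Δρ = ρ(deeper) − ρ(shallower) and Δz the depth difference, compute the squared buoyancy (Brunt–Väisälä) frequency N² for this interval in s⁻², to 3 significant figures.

Δρ = 1027.545 − 1025.517 = 2.028 kg m⁻³ over Δz = 92 − 55 = 37 m.
N² = (9.81/1025) × (2.028/37) = 5.2458 × 10⁻⁴ s⁻² ≈ 5.25 × 10⁻⁴ s⁻².

5.25 × 10⁻⁴ s⁻²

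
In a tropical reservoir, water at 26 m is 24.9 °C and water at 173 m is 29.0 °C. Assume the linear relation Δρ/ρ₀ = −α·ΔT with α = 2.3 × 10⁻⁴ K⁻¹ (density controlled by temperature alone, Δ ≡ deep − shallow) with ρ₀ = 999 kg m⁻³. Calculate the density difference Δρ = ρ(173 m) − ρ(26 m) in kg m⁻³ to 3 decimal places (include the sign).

ΔT = +4.1 K, Δρ/ρ₀ = −αΔT = -9.43 × 10⁻⁴.
Δρ = 999 × (-9.43 × 10⁻⁴) = -0.942 kg m⁻³.
Negative Δρ: lighter below, statically unstable.

-0.942 kg m⁻³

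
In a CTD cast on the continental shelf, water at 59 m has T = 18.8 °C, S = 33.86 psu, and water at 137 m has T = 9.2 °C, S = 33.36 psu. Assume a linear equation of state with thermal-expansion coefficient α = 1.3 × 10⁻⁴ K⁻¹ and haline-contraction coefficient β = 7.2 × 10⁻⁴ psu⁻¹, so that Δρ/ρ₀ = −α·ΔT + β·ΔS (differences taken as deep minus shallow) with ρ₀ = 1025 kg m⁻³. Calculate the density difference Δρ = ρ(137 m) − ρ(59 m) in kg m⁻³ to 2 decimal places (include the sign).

+0.91 kg m⁻³

ΔT = -9.6 K, ΔS = -0.50 psu (deep − shallow).
Δρ/ρ₀ = −(1.3 × 10⁻⁴)(-9.6) + (7.2 × 10⁻⁴)(-0.50) = 8.88 × 10⁻⁴.
Δρ = 1025 × (8.88 × 10⁻⁴) = +0.91 kg m⁻³.
Positive Δρ: denser below, stable.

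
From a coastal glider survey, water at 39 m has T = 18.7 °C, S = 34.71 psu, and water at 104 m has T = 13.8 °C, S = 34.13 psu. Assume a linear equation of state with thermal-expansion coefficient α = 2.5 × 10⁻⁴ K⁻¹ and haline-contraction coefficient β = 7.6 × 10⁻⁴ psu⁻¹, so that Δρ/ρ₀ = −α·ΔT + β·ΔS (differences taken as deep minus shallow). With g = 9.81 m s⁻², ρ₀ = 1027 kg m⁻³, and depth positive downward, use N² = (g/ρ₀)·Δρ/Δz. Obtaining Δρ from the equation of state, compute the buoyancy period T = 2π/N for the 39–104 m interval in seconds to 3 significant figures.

578 s

ΔT = -4.9 K, ΔS = -0.58 psu (deep − shallow).
Δρ/ρ₀ = −αΔT + βΔS = 1.225 × 10⁻³ − 4.408 × 10⁻⁴ = 7.842 × 10⁻⁴, so Δρ ≈ 0.8054 kg m⁻³.
N² = (g/ρ₀)·Δρ/Δz = g·(Δρ/ρ₀)/Δz = 9.81 × 7.842 × 10⁻⁴ / 65 = 1.1835 × 10⁻⁴ s⁻².
N = √(1.1835 × 10⁻⁴) = 0.010879 rad s⁻¹ → T = 2π/N = 577.55 s ≈ 578 s.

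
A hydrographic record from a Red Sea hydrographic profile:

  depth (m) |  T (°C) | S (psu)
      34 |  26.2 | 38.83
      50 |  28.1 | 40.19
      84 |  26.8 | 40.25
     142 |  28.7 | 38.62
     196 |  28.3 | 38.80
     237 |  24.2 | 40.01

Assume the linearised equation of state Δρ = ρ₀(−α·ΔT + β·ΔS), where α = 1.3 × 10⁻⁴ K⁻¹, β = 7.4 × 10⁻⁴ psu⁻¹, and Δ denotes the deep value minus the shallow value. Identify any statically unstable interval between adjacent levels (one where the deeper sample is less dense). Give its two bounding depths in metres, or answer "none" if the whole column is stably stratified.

Evaluate Δρ/ρ₀ = −αΔT + βΔS across each adjacent pair:
  34–50 m: −αΔT+βΔS = −(1.3 × 10⁻⁴)(+1.9)+(7.4 × 10⁻⁴)(+1.36) = 7.6 × 10⁻⁴ → stable
  50–84 m: −αΔT+βΔS = −(1.3 × 10⁻⁴)(-1.3)+(7.4 × 10⁻⁴)(+0.06) = 2.1 × 10⁻⁴ → stable
  84–142 m: −αΔT+βΔS = −(1.3 × 10⁻⁴)(+1.9)+(7.4 × 10⁻⁴)(-1.63) = -1.5 × 10⁻³ → UNSTABLE
  142–196 m: −αΔT+βΔS = −(1.3 × 10⁻⁴)(-0.4)+(7.4 × 10⁻⁴)(+0.18) = 1.9 × 10⁻⁴ → stable
  196–237 m: −αΔT+βΔS = −(1.3 × 10⁻⁴)(-4.1)+(7.4 × 10⁻⁴)(+1.21) = 1.4 × 10⁻³ → stable
The 84–142 m interval has Δρ < 0: lighter water underlies denser water.

84–142 m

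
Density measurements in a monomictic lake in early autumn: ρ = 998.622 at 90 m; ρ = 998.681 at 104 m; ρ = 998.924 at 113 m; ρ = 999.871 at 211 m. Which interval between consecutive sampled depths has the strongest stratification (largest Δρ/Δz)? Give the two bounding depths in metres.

Compute the density gradient over each adjacent pair:
  90–104 m: Δρ/Δz = 0.059/14 = 4.2 × 10⁻³ kg m⁻⁴
  104–113 m: Δρ/Δz = 0.243/9 = 0.027 kg m⁻⁴
  113–211 m: Δρ/Δz = 0.947/98 = 9.7 × 10⁻³ kg m⁻⁴
The largest gradient is in the 104–113 m interval — the pycnocline.

104–113 m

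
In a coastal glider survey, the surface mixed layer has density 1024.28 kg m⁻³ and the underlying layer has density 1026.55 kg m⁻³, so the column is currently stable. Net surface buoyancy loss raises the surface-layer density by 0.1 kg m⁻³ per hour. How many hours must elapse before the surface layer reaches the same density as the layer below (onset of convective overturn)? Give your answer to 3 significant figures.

22.7 hours

Density deficit of the surface layer: 1026.55 − 1024.28 = 2.27 kg m⁻³.
Required change = 2.27 / 0.1 = 22.7 hours.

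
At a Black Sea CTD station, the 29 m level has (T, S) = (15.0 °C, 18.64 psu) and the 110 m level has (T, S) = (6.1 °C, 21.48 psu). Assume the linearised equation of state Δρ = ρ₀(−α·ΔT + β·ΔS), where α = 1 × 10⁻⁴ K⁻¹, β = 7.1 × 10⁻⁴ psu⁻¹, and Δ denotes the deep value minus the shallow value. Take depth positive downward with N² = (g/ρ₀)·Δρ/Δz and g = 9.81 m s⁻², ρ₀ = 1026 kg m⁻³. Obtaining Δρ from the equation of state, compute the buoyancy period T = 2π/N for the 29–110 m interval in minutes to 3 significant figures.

5.58 min

ΔT = -8.9 K, ΔS = +2.84 psu (deep − shallow).
Δρ/ρ₀ = −αΔT + βΔS = 8.90 × 10⁻⁴ + 2.0164 × 10⁻³ = 2.9064 × 10⁻³, so Δρ ≈ 2.982 kg m⁻³.
N² = (g/ρ₀)·Δρ/Δz = g·(Δρ/ρ₀)/Δz = 9.81 × 2.9064 × 10⁻³ / 81 = 3.5200 × 10⁻⁴ s⁻².
N = √(3.5200 × 10⁻⁴) = 0.018762 rad s⁻¹ → T = 2π/N = 334.89 s = 5.5815 min ≈ 5.58 min.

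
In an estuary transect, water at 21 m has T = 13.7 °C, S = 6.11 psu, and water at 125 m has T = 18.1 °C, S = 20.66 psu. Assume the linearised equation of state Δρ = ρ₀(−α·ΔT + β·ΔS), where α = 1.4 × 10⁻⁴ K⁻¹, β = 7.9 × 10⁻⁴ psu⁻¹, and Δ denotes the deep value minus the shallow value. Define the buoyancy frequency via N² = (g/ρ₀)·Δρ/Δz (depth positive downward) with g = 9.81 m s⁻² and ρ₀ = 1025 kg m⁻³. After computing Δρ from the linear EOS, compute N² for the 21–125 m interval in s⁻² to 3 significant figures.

1.03 × 10⁻³ s⁻²

ΔT = +4.4 K, ΔS = +14.55 psu (deep − shallow).
Δρ/ρ₀ = −αΔT + βΔS = -6.16 × 10⁻⁴ + 0.0114945 = 0.0108785, so Δρ ≈ 11.15 kg m⁻³.
N² = (g/ρ₀)·Δρ/Δz = g·(Δρ/ρ₀)/Δz = 9.81 × 0.0108785 / 104 = 1.0261 × 10⁻³ s⁻² ≈ 1.03 × 10⁻³ s⁻².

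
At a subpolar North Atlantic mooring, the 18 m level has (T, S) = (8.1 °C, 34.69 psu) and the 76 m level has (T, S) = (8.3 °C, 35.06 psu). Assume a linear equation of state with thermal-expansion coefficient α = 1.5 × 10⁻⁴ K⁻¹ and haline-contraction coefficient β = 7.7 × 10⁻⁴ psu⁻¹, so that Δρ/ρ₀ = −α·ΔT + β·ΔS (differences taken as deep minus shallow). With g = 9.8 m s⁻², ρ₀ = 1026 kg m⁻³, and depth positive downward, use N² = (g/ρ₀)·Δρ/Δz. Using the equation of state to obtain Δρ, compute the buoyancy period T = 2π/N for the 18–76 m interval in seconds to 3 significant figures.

ΔT = +0.2 K, ΔS = +0.37 psu (deep − shallow).
Δρ/ρ₀ = −αΔT + βΔS = -3.00 × 10⁻⁵ + 2.849 × 10⁻⁴ = 2.549 × 10⁻⁴, so Δρ ≈ 0.2615 kg m⁻³.
N² = (g/ρ₀)·Δρ/Δz = g·(Δρ/ρ₀)/Δz = 9.8 × 2.549 × 10⁻⁴ / 58 = 4.3069 × 10⁻⁵ s⁻².
N = √(4.3069 × 10⁻⁵) = 6.5627 × 10⁻³ rad s⁻¹ → T = 2π/N = 957.41 s ≈ 957 s.

957 s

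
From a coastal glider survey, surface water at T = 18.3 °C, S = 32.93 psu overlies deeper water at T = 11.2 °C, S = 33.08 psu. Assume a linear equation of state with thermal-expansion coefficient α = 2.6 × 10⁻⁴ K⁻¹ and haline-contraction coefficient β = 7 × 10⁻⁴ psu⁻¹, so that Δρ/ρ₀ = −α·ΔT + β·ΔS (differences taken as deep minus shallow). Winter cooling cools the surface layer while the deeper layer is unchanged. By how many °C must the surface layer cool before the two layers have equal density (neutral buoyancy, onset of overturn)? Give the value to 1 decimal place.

Neutral buoyancy requires Δρ = 0, i.e. −α(T_deep − T_surf′) + β(S_deep − S_surf) = 0.
T_surf′ = T_deep − (β/α)·ΔS = 11.2 − (7 × 10⁻⁴/2.6 × 10⁻⁴)·(+0.15) = 10.796 °C.
Cooling required: 18.3 − (10.796) = 7.504 °C.

7.5 °C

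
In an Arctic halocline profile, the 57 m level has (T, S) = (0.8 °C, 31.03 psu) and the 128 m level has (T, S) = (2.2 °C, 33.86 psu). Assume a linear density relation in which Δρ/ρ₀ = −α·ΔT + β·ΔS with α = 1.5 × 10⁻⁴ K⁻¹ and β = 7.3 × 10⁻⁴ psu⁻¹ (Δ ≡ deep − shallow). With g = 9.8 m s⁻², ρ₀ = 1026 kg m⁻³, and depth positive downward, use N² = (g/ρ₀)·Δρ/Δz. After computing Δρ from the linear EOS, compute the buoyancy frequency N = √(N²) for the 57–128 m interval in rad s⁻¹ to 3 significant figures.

0.0160 rad s⁻¹

ΔT = +1.4 K, ΔS = +2.83 psu (deep − shallow).
Δρ/ρ₀ = −αΔT + βΔS = -2.10 × 10⁻⁴ + 2.0659 × 10⁻³ = 1.8559 × 10⁻³, so Δρ ≈ 1.904 kg m⁻³.
N² = (g/ρ₀)·Δρ/Δz = g·(Δρ/ρ₀)/Δz = 9.8 × 1.8559 × 10⁻³ / 71 = 2.5617 × 10⁻⁴ s⁻².
N = √(2.5617 × 10⁻⁴) = 0.016005 rad s⁻¹ ≈ 0.0160 rad s⁻¹.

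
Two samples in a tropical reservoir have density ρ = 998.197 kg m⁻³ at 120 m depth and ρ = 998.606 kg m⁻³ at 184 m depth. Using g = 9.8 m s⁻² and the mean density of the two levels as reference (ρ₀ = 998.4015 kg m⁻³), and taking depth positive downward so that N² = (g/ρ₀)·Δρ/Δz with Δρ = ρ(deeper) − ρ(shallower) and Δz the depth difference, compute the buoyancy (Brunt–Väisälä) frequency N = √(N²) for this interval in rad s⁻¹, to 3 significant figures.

7.92 × 10⁻³ rad s⁻¹

Δρ = 998.606 − 998.197 = 0.409 kg m⁻³ over Δz = 184 − 120 = 64 m.
N² = (9.8/998.4015) × (0.409/64) = 6.2728 × 10⁻⁵ s⁻².
N = √(6.2728 × 10⁻⁵) = 7.9201 × 10⁻³ rad s⁻¹ ≈ 7.92 × 10⁻³ rad s⁻¹.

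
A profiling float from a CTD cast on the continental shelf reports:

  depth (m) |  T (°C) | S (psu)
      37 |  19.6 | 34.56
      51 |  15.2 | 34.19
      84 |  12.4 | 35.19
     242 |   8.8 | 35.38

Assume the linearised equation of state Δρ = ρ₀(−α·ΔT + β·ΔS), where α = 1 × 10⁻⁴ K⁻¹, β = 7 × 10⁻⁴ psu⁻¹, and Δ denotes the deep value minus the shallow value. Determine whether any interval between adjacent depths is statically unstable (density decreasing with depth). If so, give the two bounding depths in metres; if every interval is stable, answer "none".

none

Evaluate Δρ/ρ₀ = −αΔT + βΔS across each adjacent pair:
  37–51 m: −αΔT+βΔS = −(1 × 10⁻⁴)(-4.4)+(7 × 10⁻⁴)(-0.37) = 1.8 × 10⁻⁴ → stable
  51–84 m: −αΔT+βΔS = −(1 × 10⁻⁴)(-2.8)+(7 × 10⁻⁴)(+1.00) = 9.8 × 10⁻⁴ → stable
  84–242 m: −αΔT+βΔS = −(1 × 10⁻⁴)(-3.6)+(7 × 10⁻⁴)(+0.19) = 4.9 × 10⁻⁴ → stable
Every interval has Δρ > 0: the column is stably stratified throughout.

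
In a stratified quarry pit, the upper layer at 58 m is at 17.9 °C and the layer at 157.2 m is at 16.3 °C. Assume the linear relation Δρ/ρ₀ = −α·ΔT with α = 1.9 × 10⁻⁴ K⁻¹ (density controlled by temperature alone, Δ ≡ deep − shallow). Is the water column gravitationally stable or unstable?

ΔT = 16.3 − 17.9 = -1.6 K, so Δρ/ρ₀ = −αΔT = 3.04 × 10⁻⁴.
Δρ/ρ₀ > 0, so Δρ > 0: deeper water is denser → statically stable.

stable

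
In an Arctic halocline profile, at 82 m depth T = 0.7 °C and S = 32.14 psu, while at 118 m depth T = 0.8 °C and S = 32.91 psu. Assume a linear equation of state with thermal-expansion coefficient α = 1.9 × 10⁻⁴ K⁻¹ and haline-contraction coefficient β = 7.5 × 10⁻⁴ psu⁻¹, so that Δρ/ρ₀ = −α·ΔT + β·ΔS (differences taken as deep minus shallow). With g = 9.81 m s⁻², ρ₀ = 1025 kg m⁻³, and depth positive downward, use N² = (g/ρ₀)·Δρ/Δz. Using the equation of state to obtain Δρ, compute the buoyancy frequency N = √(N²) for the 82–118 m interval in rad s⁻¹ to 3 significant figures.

0.0123 rad s⁻¹

ΔT = +0.1 K, ΔS = +0.77 psu (deep − shallow).
Δρ/ρ₀ = −αΔT + βΔS = -1.90 × 10⁻⁵ + 5.775 × 10⁻⁴ = 5.585 × 10⁻⁴, so Δρ ≈ 0.5725 kg m⁻³.
N² = (g/ρ₀)·Δρ/Δz = g·(Δρ/ρ₀)/Δz = 9.81 × 5.585 × 10⁻⁴ / 36 = 1.5219 × 10⁻⁴ s⁻².
N = √(1.5219 × 10⁻⁴) = 0.012337 rad s⁻¹ ≈ 0.0123 rad s⁻¹.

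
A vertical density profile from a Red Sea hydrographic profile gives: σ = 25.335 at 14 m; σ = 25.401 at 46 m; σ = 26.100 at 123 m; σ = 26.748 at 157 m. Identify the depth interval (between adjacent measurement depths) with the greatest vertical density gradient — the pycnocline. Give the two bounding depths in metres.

123–157 m

Compute the density gradient over each adjacent pair:
  14–46 m: Δρ/Δz = 0.066/32 = 2.1 × 10⁻³ kg m⁻⁴
  46–123 m: Δρ/Δz = 0.699/77 = 9.1 × 10⁻³ kg m⁻⁴
  123–157 m: Δρ/Δz = 0.648/34 = 0.019 kg m⁻⁴
The largest gradient is in the 123–157 m interval — the pycnocline.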